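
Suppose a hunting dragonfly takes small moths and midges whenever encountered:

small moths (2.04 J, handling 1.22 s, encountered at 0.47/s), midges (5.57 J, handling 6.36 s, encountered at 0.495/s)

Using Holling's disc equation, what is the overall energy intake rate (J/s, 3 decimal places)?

0.787 J/s

R = (0.47×2.04 + 0.495×5.57) / (1 + 0.47×1.22 + 0.495×6.36) = 3.716/4.722 = 0.787 J/s.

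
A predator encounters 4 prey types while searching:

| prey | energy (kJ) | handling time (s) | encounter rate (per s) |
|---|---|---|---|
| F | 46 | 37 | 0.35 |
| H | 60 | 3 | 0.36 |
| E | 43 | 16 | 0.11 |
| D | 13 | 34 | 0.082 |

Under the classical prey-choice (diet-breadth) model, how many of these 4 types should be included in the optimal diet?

E/h in descending order: H 20, E 2.69, F 1.24, D 0.382 kJ/s. The optimal diet is the largest prefix of this list for which every included type satisfies E_i/h_i > R on the types above it.
Rate on top 1: 10.38. E: 2.69 < 10.38 → exclude; stop.
Optimal diet: H — 1 of 4 types.

1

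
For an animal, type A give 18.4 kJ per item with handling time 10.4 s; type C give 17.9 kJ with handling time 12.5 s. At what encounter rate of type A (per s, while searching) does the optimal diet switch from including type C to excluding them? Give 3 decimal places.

0.408 per s

At the threshold, the rate on type A alone equals the profitability of type C: λ·18.4/(1 + λ·10.4) = 17.9/12.5 = 1.432.
Rearranging, λ(18.4 − 1.432×10.4) = 1.432, so λ = 1.432/3.507 = 0.4083 per s.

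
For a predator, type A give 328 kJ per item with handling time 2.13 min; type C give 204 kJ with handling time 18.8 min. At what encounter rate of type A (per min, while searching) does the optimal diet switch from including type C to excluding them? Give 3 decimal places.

0.036 per min

Drop type C once their profitability E₂/h₂ falls below the rate achievable on type A alone: E₂/h₂ = λE₁/(1 + λh₁).
Solve for λ: λE₁h₂ = E₂(1 + λh₁) → λ(E₁h₂ − E₂h₁) = E₂ → λ = E₂/(E₁h₂ − E₂h₁).
λ = 204/(328×18.8 − 204×2.13) = 204/5732 = 0.03559 per min.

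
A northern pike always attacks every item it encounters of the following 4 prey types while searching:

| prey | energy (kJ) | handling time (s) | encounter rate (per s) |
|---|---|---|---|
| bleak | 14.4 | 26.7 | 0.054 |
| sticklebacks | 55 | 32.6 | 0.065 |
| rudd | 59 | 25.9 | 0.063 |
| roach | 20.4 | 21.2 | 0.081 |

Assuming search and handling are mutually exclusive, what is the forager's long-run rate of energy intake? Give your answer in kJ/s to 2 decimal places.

R = Σλ_iE_i / (1 + Σλ_ih_i)
Numerator: 0.054×14.4 + 0.065×55 + 0.063×59 + 0.081×20.4 = 9.722
Denominator: 1 + 0.054×26.7 + 0.065×32.6 + 0.063×25.9 + 0.081×21.2 = 7.91
R = 9.722/7.91 = 1.229 kJ/s

1.23 kJ/s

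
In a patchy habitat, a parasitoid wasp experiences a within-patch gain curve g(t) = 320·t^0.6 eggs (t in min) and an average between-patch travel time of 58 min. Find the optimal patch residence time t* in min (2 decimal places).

By the marginal value theorem, leave when the instantaneous gain rate g'(t) equals the habitat-wide average g(t)/(T + t).
g'(t) = 0.6·320·t^-0.4. Setting 0.6·320·t^-0.4 = 320·t^0.6/(58+t) gives 0.6(58+t) = t, so 0.40·t = 0.6×58.
t* = 0.6×58/0.40 = 87 min.

87.00 min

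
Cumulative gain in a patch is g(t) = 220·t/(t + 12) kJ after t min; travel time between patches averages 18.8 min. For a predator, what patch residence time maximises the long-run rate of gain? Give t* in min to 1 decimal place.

Optimal t* satisfies g'(t*) = g(t*)/(T + t*).
g'(t) = 220·12/(t + 12)². Setting 220·12/(t+12)² = 220t/[(t+12)(18.8+t)] gives 12(18.8+t) = t(t+12), so t² = 12×18.8 = 225.6.
t* = √225.6 = 15.02 min.

15.0 min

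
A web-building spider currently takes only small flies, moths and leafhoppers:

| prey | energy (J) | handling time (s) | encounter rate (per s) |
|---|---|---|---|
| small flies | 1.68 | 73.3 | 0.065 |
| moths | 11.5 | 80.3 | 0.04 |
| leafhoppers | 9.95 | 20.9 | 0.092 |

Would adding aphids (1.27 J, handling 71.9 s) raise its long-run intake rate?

Current rate: (0.065×1.68 + 0.04×11.5 + 0.092×9.95)/(1 + 0.065×73.3 + 0.04×80.3 + 0.092×20.9) = 0.1362 J/s.
Profitability of aphids: 1.27/71.9 = 0.01766 J/s.
Since 0.01766 < R, time spent handling aphids is better spent searching.

No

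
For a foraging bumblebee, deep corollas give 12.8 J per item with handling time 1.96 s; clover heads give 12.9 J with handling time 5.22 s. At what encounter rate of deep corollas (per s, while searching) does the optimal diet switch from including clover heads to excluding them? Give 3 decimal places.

0.311 per s

Drop clover heads once their profitability E₂/h₂ falls below the rate achievable on deep corollas alone: E₂/h₂ = λE₁/(1 + λh₁).
Solve for λ: λE₁h₂ = E₂(1 + λh₁) → λ(E₁h₂ − E₂h₁) = E₂ → λ = E₂/(E₁h₂ − E₂h₁).
λ = 12.9/(12.8×5.22 − 12.9×1.96) = 12.9/41.53 = 0.3106 per s.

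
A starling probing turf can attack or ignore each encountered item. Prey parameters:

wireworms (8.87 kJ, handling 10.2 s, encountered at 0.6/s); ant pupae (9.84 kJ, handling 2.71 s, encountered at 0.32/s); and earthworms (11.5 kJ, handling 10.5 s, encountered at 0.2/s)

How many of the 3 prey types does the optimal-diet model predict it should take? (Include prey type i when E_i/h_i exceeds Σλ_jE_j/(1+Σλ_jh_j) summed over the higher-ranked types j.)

E/h in descending order: ant pupae 3.63, earthworms 1.1, wireworms 0.87 kJ/s. The optimal diet is the largest prefix of this list for which every included type satisfies E_i/h_i > R on the types above it.
Rate on top 1: 1.686. earthworms: 1.1 < 1.686 → exclude; stop.
Optimal diet: ant pupae — 1 of 3 types.

1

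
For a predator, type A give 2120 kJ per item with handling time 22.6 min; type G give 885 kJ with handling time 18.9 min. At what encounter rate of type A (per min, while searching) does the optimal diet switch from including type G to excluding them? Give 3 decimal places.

0.044 per min

The zero-one rule: include type G iff E₂/h₂ > λE₁/(1+λh₁). Equality gives the switch point.
λE₁h₂ = E₂ + λE₂h₁ ⇒ λ = E₂/(E₁h₂ − E₂h₁) = 885/(4.007e+04 − 2e+04) = 0.0441 per min.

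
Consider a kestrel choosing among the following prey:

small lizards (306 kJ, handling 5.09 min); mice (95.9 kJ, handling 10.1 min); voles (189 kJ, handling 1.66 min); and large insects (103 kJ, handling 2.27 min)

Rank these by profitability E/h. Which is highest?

voles

Profitability E/h (kJ/min): small lizards = 306/5.09 = 60.1, mice = 95.9/10.1 = 9.5, voles = 189/1.66 = 114, large insects = 103/2.27 = 45.4.
Ranked: voles > small lizards > large insects > mice.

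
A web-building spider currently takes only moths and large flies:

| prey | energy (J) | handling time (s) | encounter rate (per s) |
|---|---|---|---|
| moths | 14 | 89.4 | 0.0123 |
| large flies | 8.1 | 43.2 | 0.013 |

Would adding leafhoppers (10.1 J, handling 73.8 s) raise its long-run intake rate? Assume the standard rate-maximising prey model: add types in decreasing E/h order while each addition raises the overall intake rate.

Yes

Intake rate on the current diet: R = (0.0123×14 + 0.013×8.1) / (1 + 0.0123×89.4 + 0.013×43.2) = 0.2775/2.661 = 0.1043 J/s.
leafhoppers: E/h = 10.1/73.8 = 0.1369 J/s.
Since 0.1369 > R, including leafhoppers increases the long-run rate.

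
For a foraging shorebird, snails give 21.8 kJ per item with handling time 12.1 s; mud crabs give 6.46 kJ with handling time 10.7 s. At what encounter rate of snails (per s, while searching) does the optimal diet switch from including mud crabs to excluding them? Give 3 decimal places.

Drop mud crabs once their profitability E₂/h₂ falls below the rate achievable on snails alone: E₂/h₂ = λE₁/(1 + λh₁).
Solve for λ: λE₁h₂ = E₂(1 + λh₁) → λ(E₁h₂ − E₂h₁) = E₂ → λ = E₂/(E₁h₂ − E₂h₁).
λ = 6.46/(21.8×10.7 − 6.46×12.1) = 6.46/155.1 = 0.04165 per s.

0.042 per s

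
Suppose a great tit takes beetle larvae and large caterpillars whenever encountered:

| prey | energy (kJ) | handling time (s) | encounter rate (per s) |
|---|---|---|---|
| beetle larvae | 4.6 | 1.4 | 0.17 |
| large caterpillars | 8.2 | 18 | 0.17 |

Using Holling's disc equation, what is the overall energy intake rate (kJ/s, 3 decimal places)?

0.506 kJ/s

R = Σλ_iE_i / (1 + Σλ_ih_i)
Numerator: 0.17×4.6 + 0.17×8.2 = 2.176
Denominator: 1 + 0.17×1.4 + 0.17×18 = 4.298
R = 2.176/4.298 = 0.5063 kJ/s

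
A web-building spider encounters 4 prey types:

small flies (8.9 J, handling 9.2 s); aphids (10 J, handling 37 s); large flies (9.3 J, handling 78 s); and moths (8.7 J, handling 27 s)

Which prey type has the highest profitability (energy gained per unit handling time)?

In descending order of E/h:
small flies: 8.9/9.2 = 0.967 J/s
moths: 8.7/27 = 0.322 J/s
aphids: 10/37 = 0.27 J/s
large flies: 9.3/78 = 0.119 J/s

small flies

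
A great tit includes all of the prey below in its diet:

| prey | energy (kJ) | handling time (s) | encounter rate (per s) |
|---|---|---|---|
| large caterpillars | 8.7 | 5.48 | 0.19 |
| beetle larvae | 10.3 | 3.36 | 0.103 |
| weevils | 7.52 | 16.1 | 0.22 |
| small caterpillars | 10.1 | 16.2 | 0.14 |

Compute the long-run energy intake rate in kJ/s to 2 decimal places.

0.71 kJ/s

R = (0.19×8.7 + 0.103×10.3 + 0.22×7.52 + 0.14×10.1) / (1 + 0.19×5.48 + 0.103×3.36 + 0.22×16.1 + 0.14×16.2) = 5.782/8.197 = 0.7054 kJ/s.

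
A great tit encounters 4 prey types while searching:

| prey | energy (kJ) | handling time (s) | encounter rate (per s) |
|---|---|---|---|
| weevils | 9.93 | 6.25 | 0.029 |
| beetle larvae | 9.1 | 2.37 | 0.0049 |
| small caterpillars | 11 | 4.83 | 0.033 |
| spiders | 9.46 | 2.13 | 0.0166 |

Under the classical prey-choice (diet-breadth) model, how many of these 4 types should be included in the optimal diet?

E/h in descending order: spiders 4.44, beetle larvae 3.84, small caterpillars 2.28, weevils 1.59 kJ/s. The optimal diet is the largest prefix of this list for which every included type satisfies E_i/h_i > R on the types above it.
Rate on top 1: 0.1517. beetle larvae: 3.84 > 0.1517 → include.
Rate on top 2: 0.1926. small caterpillars: 2.28 > 0.1926 → include.
Rate on top 3: 0.468. weevils: 1.59 > 0.468 → include.
Optimal diet: spiders, beetle larvae, small caterpillars, weevils — 4 of 4 types.

4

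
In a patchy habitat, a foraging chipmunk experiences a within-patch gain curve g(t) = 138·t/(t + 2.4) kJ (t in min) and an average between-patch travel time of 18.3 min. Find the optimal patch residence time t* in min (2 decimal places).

Maximise g(t)/(T+t): set derivative to zero → g'(t)(T+t) = g(t).
g'(t) = 138·2.4/(t + 2.4)². Setting 138·2.4/(t+2.4)² = 138t/[(t+2.4)(18.3+t)] gives 2.4(18.3+t) = t(t+2.4), so t² = 2.4×18.3 = 43.92.
t* = √43.92 = 6.627 min.

6.63 min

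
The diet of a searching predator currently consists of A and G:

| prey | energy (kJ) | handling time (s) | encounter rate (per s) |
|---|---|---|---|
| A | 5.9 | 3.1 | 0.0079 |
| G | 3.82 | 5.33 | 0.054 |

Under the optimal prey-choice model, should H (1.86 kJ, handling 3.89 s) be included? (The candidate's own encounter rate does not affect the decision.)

Current rate: (0.0079×5.9 + 0.054×3.82)/(1 + 0.0079×3.1 + 0.054×5.33) = 0.1927 kJ/s.
Profitability of H: 1.86/3.89 = 0.4781 kJ/s.
Since 0.4781 > R, including H increases the long-run rate.

Yes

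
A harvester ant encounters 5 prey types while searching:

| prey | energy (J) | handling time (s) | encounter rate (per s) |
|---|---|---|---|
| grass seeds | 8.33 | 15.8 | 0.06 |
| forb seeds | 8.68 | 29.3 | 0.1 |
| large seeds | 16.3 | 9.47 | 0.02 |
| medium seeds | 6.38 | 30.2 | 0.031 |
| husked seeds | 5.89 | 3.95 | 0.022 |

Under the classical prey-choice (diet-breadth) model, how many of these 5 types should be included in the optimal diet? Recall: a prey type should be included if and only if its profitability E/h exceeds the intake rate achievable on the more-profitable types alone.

E/h in descending order: large seeds 1.72, husked seeds 1.49, grass seeds 0.527, forb seeds 0.296, medium seeds 0.211 J/s. The optimal diet is the largest prefix of this list for which every included type satisfies E_i/h_i > R on the types above it.
Rate on top 1: 0.2741. husked seeds: 1.49 > 0.2741 → include.
Rate on top 2: 0.357. grass seeds: 0.527 > 0.357 → include.
Rate on top 3: 0.4295. forb seeds: 0.296 < 0.4295 → exclude; stop.
Optimal diet: large seeds, husked seeds, grass seeds — 3 of 5 types.

3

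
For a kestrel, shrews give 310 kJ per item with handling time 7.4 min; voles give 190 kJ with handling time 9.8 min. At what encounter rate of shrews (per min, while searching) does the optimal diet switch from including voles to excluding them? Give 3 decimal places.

0.116 per min

Drop voles once their profitability E₂/h₂ falls below the rate achievable on shrews alone: E₂/h₂ = λE₁/(1 + λh₁).
Solve for λ: λE₁h₂ = E₂(1 + λh₁) → λ(E₁h₂ − E₂h₁) = E₂ → λ = E₂/(E₁h₂ − E₂h₁).
λ = 190/(310×9.8 − 190×7.4) = 190/1632 = 0.1164 per min.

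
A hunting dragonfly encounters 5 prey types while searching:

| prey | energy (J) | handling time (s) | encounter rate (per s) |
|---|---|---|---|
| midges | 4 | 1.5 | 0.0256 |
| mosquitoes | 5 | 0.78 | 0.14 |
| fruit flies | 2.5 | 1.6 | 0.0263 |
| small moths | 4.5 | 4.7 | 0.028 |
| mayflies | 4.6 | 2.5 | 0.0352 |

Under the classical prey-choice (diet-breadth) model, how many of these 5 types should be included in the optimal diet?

5

E/h in descending order: mosquitoes 6.41, midges 2.67, mayflies 1.84, fruit flies 1.56, small moths 0.957 J/s. The optimal diet is the largest prefix of this list for which every included type satisfies E_i/h_i > R on the types above it.
Rate on top 1: 0.6311. midges: 2.67 > 0.6311 → include.
Rate on top 2: 0.6992. mayflies: 1.84 > 0.6992 → include.
Rate on top 3: 0.7804. fruit flies: 1.56 > 0.7804 → include.
Rate on top 4: 0.8062. small moths: 0.957 > 0.8062 → include.
Optimal diet: mosquitoes, midges, mayflies, fruit flies, small moths — 5 of 5 types.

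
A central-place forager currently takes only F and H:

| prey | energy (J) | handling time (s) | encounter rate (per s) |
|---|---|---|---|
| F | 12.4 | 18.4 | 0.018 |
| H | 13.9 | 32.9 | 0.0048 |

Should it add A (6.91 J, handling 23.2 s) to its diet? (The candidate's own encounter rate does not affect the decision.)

On F and H alone, R = ΣλE/(1+Σλh) = 0.2899/1.489 = 0.1947 J/s.
Profitability of A: 6.91/23.2 = 0.2978 J/s.
Since 0.2978 > R, including A increases the long-run rate.

Yes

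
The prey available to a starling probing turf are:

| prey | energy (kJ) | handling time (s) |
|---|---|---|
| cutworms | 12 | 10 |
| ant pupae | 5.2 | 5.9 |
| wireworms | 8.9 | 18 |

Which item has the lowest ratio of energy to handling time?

wireworms

Profitability E/h (kJ/s): cutworms = 12/10 = 1.2, ant pupae = 5.2/5.9 = 0.881, wireworms = 8.9/18 = 0.494.
Ranked: cutworms > ant pupae > wireworms.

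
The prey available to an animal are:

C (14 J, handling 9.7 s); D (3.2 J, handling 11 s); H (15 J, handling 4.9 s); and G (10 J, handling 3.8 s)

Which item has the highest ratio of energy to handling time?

In descending order of E/h:
H: 15/4.9 = 3.06 J/s
G: 10/3.8 = 2.63 J/s
C: 14/9.7 = 1.44 J/s
D: 3.2/11 = 0.291 J/s

H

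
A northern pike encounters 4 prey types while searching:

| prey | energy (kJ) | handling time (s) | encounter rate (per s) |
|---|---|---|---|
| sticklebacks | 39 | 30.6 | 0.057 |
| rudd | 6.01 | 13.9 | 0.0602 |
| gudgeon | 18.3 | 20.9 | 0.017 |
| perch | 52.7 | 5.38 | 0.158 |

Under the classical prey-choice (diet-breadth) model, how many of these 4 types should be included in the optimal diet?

Rank by E/h (kJ/s): perch 9.8, sticklebacks 1.27, gudgeon 0.876, rudd 0.432. Include each in turn until the next type's E/h falls below the running intake rate.
Rate on top 1: 4.501. sticklebacks: 1.27 < 4.501 → exclude; stop.
Optimal diet: perch — 1 of 4 types.

1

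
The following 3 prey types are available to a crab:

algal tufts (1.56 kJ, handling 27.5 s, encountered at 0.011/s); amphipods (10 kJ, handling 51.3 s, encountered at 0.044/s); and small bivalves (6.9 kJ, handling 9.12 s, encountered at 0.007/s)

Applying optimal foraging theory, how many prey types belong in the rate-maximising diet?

E/h in descending order: small bivalves 0.757, amphipods 0.195, algal tufts 0.0567 kJ/s. The optimal diet is the largest prefix of this list for which every included type satisfies E_i/h_i > R on the types above it.
Rate on top 1: 0.0454. amphipods: 0.195 > 0.0454 → include.
Rate on top 2: 0.147. algal tufts: 0.0567 < 0.147 → exclude; stop.
Optimal diet: small bivalves, amphipods — 2 of 3 types.

2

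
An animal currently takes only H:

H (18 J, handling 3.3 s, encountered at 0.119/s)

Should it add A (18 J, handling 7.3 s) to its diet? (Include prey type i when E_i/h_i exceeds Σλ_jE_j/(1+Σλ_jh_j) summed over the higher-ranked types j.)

Current rate: (0.119×18)/(1 + 0.119×3.3) = 1.538 J/s.
Profitability of A: 18/7.3 = 2.466 J/s.
Since 2.466 > R, including A increases the long-run rate.

Yes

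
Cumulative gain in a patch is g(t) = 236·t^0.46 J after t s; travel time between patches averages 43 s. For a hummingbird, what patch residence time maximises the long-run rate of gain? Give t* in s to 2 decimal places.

36.63 s

By the marginal value theorem, leave when the instantaneous gain rate g'(t) equals the habitat-wide average g(t)/(T + t).
g'(t) = 0.46·236·t^-0.54. Setting 0.46·236·t^-0.54 = 236·t^0.46/(43+t) gives 0.46(43+t) = t, so 0.54·t = 0.46×43.
t* = 0.46×43/0.54 = 36.63 s.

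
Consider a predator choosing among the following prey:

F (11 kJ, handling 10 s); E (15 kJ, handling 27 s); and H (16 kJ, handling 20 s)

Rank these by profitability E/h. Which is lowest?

Profitability E/h (kJ/s): F = 11/10 = 1.1, E = 15/27 = 0.556, H = 16/20 = 0.8.
Ranked: F > H > E.

E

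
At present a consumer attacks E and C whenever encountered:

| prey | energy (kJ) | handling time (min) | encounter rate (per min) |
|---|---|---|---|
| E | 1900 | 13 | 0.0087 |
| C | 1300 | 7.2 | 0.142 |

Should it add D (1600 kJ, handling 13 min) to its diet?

On E and C alone, R = ΣλE/(1+Σλh) = 201.1/2.135 = 94.18 kJ/min.
Profitability of D: 1600/13 = 123.1 kJ/min.
Since 123.1 > R, including D increases the long-run rate.

Yes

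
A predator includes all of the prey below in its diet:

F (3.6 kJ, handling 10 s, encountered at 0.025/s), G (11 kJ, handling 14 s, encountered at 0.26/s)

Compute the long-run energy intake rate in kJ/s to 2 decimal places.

R = (0.025×3.6 + 0.26×11) / (1 + 0.025×10 + 0.26×14) = 2.95/4.89 = 0.6033 kJ/s.

0.60 kJ/s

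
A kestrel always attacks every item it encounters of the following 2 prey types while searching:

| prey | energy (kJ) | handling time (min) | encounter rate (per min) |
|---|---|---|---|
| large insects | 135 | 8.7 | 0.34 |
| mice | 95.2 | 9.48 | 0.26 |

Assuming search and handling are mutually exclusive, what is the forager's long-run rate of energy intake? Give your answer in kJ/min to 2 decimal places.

11.00 kJ/min

R = (0.34×135 + 0.26×95.2) / (1 + 0.34×8.7 + 0.26×9.48) = 70.65/6.423 = 11 kJ/min.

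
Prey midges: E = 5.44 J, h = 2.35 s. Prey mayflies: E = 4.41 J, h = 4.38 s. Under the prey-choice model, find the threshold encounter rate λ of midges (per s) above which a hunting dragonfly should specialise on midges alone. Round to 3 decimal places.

0.328 per s

Drop mayflies once their profitability E₂/h₂ falls below the rate achievable on midges alone: E₂/h₂ = λE₁/(1 + λh₁).
Solve for λ: λE₁h₂ = E₂(1 + λh₁) → λ(E₁h₂ − E₂h₁) = E₂ → λ = E₂/(E₁h₂ − E₂h₁).
λ = 4.41/(5.44×4.38 − 4.41×2.35) = 4.41/13.46 = 0.3275 per s.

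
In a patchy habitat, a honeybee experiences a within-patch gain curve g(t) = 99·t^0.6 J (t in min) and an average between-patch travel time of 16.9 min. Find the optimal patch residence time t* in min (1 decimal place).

25.3 min

Maximise g(t)/(T+t): set derivative to zero → g'(t)(T+t) = g(t).
g'(t) = 0.6·99·t^-0.4. Setting 0.6·99·t^-0.4 = 99·t^0.6/(16.9+t) gives 0.6(16.9+t) = t, so 0.40·t = 0.6×16.9.
t* = 0.6×16.9/0.40 = 25.35 min.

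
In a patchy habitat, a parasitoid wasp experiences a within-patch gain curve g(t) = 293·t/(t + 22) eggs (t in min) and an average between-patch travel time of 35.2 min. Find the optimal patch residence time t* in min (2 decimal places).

By the marginal value theorem, leave when the instantaneous gain rate g'(t) equals the habitat-wide average g(t)/(T + t).
g'(t) = 293·22/(t + 22)². Setting 293·22/(t+22)² = 293t/[(t+22)(35.2+t)] gives 22(35.2+t) = t(t+22), so t² = 22×35.2 = 774.4.
t* = √774.4 = 27.83 min.

27.83 min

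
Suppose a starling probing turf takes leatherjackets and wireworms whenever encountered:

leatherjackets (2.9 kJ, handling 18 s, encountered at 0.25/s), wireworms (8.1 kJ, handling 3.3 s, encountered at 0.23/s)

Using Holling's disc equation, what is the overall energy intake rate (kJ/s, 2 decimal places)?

Energy encountered per unit search time: 0.25×2.9 + 0.23×8.1 = 2.588 kJ/s.
Handling time per unit search time: 0.25×18 + 0.23×3.3 = 5.259.
Rate = 2.588/(1 + 5.259) = 0.4135 kJ/s.

0.41 kJ/s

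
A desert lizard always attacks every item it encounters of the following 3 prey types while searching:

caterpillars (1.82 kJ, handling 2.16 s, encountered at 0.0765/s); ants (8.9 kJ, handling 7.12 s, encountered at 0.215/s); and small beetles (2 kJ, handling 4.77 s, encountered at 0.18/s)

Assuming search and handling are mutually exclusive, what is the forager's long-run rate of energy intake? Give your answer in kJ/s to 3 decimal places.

R = (0.0765×1.82 + 0.215×8.9 + 0.18×2) / (1 + 0.0765×2.16 + 0.215×7.12 + 0.18×4.77) = 2.413/3.555 = 0.6788 kJ/s.

0.679 kJ/s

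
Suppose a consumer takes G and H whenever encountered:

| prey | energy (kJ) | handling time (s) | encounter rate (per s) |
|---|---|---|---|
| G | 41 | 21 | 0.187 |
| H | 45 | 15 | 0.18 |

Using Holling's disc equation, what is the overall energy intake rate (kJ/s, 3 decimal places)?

Energy encountered per unit search time: 0.187×41 + 0.18×45 = 15.77 kJ/s.
Handling time per unit search time: 0.187×21 + 0.18×15 = 6.627.
Rate = 15.77/(1 + 6.627) = 2.067 kJ/s.

2.067 kJ/s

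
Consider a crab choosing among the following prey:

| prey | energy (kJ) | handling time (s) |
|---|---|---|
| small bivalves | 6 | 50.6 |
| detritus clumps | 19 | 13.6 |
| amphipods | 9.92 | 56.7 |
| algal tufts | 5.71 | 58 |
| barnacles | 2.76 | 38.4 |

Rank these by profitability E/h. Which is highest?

In descending order of E/h:
detritus clumps: 19/13.6 = 1.4 kJ/s
amphipods: 9.92/56.7 = 0.175 kJ/s
small bivalves: 6/50.6 = 0.119 kJ/s
algal tufts: 5.71/58 = 0.0984 kJ/s
barnacles: 2.76/38.4 = 0.0719 kJ/s

detritus clumps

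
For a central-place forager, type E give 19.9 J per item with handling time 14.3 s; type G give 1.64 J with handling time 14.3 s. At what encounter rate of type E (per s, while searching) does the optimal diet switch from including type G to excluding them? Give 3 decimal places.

0.006 per s

Drop type G once their profitability E₂/h₂ falls below the rate achievable on type E alone: E₂/h₂ = λE₁/(1 + λh₁).
Solve for λ: λE₁h₂ = E₂(1 + λh₁) → λ(E₁h₂ − E₂h₁) = E₂ → λ = E₂/(E₁h₂ − E₂h₁).
λ = 1.64/(19.9×14.3 − 1.64×14.3) = 1.64/261.1 = 0.006281 per s.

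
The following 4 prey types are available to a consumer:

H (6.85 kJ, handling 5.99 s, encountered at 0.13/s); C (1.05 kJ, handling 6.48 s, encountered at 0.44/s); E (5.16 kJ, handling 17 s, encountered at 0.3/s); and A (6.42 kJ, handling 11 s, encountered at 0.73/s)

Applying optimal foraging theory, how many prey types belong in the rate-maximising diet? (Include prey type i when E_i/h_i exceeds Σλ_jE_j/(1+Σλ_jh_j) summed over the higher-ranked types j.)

E/h in descending order: H 1.14, A 0.584, E 0.304, C 0.162 kJ/s. The optimal diet is the largest prefix of this list for which every included type satisfies E_i/h_i > R on the types above it.
Rate on top 1: 0.5006. A: 0.584 > 0.5006 → include.
Rate on top 2: 0.5686. E: 0.304 < 0.5686 → exclude; stop.
Optimal diet: H, A — 2 of 4 types.

2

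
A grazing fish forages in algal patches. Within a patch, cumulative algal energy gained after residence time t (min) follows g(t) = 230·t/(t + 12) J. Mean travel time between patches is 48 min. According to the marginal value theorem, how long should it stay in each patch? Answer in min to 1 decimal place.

24.0 min

Maximise g(t)/(T+t): set derivative to zero → g'(t)(T+t) = g(t).
g'(t) = 230·12/(t + 12)². Setting 230·12/(t+12)² = 230t/[(t+12)(48+t)] gives 12(48+t) = t(t+12), so t² = 12×48 = 576.
t* = √576 = 24 min.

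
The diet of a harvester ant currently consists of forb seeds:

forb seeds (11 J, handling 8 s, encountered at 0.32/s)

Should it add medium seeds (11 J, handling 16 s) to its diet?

No

Intake rate on the current diet: R = (0.32×11) / (1 + 0.32×8) = 3.52/3.56 = 0.9888 J/s.
medium seeds: E/h = 11/16 = 0.6875 J/s.
0.6875 < 0.9888, so adding medium seeds would lower the average — exclude it.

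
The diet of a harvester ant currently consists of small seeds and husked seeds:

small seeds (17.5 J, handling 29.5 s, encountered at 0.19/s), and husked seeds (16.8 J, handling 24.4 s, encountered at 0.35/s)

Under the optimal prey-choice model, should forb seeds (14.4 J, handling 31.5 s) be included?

No

Intake rate on the current diet: R = (0.19×17.5 + 0.35×16.8) / (1 + 0.19×29.5 + 0.35×24.4) = 9.205/15.14 = 0.6078 J/s.
Profitability of forb seeds: 14.4/31.5 = 0.4571 J/s.
0.4571 < 0.6078, so adding forb seeds would lower the average — exclude it.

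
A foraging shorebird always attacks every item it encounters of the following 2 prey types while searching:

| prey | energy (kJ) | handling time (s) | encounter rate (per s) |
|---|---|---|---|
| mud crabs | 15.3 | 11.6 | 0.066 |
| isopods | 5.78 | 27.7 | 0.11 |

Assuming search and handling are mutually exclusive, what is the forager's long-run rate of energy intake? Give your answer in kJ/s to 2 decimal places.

R = Σλ_iE_i / (1 + Σλ_ih_i)
Numerator: 0.066×15.3 + 0.11×5.78 = 1.646
Denominator: 1 + 0.066×11.6 + 0.11×27.7 = 4.813
R = 1.646/4.813 = 0.3419 kJ/s

0.34 kJ/s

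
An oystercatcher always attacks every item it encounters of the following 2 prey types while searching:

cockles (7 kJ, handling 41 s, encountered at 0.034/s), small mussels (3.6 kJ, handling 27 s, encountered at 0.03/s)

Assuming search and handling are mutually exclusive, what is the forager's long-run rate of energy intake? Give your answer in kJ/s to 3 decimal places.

0.108 kJ/s

Energy encountered per unit search time: 0.034×7 + 0.03×3.6 = 0.346 kJ/s.
Handling time per unit search time: 0.034×41 + 0.03×27 = 2.204.
Rate = 0.346/(1 + 2.204) = 0.108 kJ/s.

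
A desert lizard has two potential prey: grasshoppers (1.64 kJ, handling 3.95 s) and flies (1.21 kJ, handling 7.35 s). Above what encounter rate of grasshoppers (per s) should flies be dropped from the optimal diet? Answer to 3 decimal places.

0.166 per s

Drop flies once their profitability E₂/h₂ falls below the rate achievable on grasshoppers alone: E₂/h₂ = λE₁/(1 + λh₁).
Solve for λ: λE₁h₂ = E₂(1 + λh₁) → λ(E₁h₂ − E₂h₁) = E₂ → λ = E₂/(E₁h₂ − E₂h₁).
λ = 1.21/(1.64×7.35 − 1.21×3.95) = 1.21/7.274 = 0.1663 per s.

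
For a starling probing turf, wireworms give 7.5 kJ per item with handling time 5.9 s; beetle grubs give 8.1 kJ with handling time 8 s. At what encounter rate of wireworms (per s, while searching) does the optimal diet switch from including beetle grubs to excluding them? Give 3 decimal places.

0.663 per s

At the threshold, the rate on wireworms alone equals the profitability of beetle grubs: λ·7.5/(1 + λ·5.9) = 8.1/8 = 1.012.
Rearranging, λ(7.5 − 1.012×5.9) = 1.012, so λ = 1.012/1.526 = 0.6634 per s.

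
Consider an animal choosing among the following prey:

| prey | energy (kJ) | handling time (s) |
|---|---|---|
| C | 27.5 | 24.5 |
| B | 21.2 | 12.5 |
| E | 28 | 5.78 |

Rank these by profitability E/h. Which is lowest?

In descending order of E/h:
E: 28/5.78 = 4.84 kJ/s
B: 21.2/12.5 = 1.7 kJ/s
C: 27.5/24.5 = 1.12 kJ/s

C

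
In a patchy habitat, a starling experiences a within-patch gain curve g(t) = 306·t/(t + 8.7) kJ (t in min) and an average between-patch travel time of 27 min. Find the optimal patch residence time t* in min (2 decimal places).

15.33 min

By the marginal value theorem, leave when the instantaneous gain rate g'(t) equals the habitat-wide average g(t)/(T + t).
g'(t) = 306·8.7/(t + 8.7)². Setting 306·8.7/(t+8.7)² = 306t/[(t+8.7)(27+t)] gives 8.7(27+t) = t(t+8.7), so t² = 8.7×27 = 234.9.
t* = √234.9 = 15.33 min.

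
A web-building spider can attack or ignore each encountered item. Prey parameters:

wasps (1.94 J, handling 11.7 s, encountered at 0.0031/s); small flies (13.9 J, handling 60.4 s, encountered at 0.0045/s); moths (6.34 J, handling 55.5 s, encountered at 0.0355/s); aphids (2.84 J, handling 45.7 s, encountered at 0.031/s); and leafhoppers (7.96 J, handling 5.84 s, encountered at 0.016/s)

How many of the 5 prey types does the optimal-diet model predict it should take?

3

Rank by E/h (J/s): leafhoppers 1.36, small flies 0.23, wasps 0.166, moths 0.114, aphids 0.0621. Include each in turn until the next type's E/h falls below the running intake rate.
Rate on top 1: 0.1165. small flies: 0.23 > 0.1165 → include.
Rate on top 2: 0.1391. wasps: 0.166 > 0.1391 → include.
Rate on top 3: 0.1398. moths: 0.114 < 0.1398 → exclude; stop.
Optimal diet: leafhoppers, small flies, wasps — 3 of 5 types.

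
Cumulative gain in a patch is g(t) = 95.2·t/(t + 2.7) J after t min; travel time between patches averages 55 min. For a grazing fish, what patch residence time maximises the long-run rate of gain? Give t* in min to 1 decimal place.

12.2 min

Maximise g(t)/(T+t): set derivative to zero → g'(t)(T+t) = g(t).
g'(t) = 95.2·2.7/(t + 2.7)². Setting 95.2·2.7/(t+2.7)² = 95.2t/[(t+2.7)(55+t)] gives 2.7(55+t) = t(t+2.7), so t² = 2.7×55 = 148.5.
t* = √148.5 = 12.19 min.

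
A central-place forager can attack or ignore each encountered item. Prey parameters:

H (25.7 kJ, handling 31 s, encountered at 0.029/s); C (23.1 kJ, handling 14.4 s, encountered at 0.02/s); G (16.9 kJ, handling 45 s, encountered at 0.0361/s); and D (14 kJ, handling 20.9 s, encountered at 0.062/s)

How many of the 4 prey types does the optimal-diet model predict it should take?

E/h in descending order: C 1.6, H 0.829, D 0.67, G 0.376 kJ/s. The optimal diet is the largest prefix of this list for which every included type satisfies E_i/h_i > R on the types above it.
Rate on top 1: 0.3587. H: 0.829 > 0.3587 → include.
Rate on top 2: 0.552. D: 0.67 > 0.552 → include.
Rate on top 3: 0.5959. G: 0.376 < 0.5959 → exclude; stop.
Optimal diet: C, H, D — 3 of 4 types.

3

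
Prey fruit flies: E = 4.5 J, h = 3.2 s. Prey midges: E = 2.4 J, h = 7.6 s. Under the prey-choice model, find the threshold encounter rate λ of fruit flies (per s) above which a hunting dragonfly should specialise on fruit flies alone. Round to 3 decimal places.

0.090 per s

The zero-one rule: include midges iff E₂/h₂ > λE₁/(1+λh₁). Equality gives the switch point.
λE₁h₂ = E₂ + λE₂h₁ ⇒ λ = E₂/(E₁h₂ − E₂h₁) = 2.4/(34.2 − 7.68) = 0.0905 per s.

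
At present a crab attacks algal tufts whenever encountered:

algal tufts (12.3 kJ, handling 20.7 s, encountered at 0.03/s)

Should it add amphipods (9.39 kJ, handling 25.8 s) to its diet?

Yes

On algal tufts alone, R = ΣλE/(1+Σλh) = 0.369/1.621 = 0.2276 kJ/s.
amphipods: E/h = 9.39/25.8 = 0.364 kJ/s.
0.364 > 0.2276, so adding amphipods raises the average — include it.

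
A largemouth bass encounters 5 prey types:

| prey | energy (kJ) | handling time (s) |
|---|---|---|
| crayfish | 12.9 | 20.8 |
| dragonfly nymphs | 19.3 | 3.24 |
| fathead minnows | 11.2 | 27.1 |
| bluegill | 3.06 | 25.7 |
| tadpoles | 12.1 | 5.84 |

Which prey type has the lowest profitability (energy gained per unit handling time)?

bluegill

Profitability E/h (kJ/s): crayfish = 12.9/20.8 = 0.62, dragonfly nymphs = 19.3/3.24 = 5.96, fathead minnows = 11.2/27.1 = 0.413, bluegill = 3.06/25.7 = 0.119, tadpoles = 12.1/5.84 = 2.07.
Ranked: dragonfly nymphs > tadpoles > crayfish > fathead minnows > bluegill.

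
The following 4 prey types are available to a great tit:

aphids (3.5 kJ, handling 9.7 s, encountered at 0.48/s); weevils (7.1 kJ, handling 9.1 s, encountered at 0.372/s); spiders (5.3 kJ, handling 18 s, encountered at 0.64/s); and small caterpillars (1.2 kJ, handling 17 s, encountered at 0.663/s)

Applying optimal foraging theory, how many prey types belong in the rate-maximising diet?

1

E/h in descending order: weevils 0.78, aphids 0.361, spiders 0.294, small caterpillars 0.0706 kJ/s. The optimal diet is the largest prefix of this list for which every included type satisfies E_i/h_i > R on the types above it.
Rate on top 1: 0.6023. aphids: 0.361 < 0.6023 → exclude; stop.
Optimal diet: weevils — 1 of 4 types.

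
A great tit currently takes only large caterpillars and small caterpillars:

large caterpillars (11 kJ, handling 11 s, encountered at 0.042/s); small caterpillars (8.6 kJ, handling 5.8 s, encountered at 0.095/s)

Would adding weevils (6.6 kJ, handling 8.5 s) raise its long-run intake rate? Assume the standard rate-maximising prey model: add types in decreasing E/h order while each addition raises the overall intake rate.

Yes

Intake rate on the current diet: R = (0.042×11 + 0.095×8.6) / (1 + 0.042×11 + 0.095×5.8) = 1.279/2.013 = 0.6354 kJ/s.
Profitability of weevils: 6.6/8.5 = 0.7765 kJ/s.
Since 0.7765 > R, including weevils increases the long-run rate.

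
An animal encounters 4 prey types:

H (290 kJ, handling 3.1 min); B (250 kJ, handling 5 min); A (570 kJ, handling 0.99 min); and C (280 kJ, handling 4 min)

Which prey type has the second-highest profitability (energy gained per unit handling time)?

H

In descending order of E/h:
A: 570/0.99 = 576 kJ/min
H: 290/3.1 = 93.5 kJ/min
C: 280/4 = 70 kJ/min
B: 250/5 = 50 kJ/min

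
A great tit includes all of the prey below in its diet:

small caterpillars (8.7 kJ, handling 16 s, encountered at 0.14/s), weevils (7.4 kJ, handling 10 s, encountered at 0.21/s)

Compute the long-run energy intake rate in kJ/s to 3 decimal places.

0.519 kJ/s

Energy encountered per unit search time: 0.14×8.7 + 0.21×7.4 = 2.772 kJ/s.
Handling time per unit search time: 0.14×16 + 0.21×10 = 4.34.
Rate = 2.772/(1 + 4.34) = 0.5191 kJ/s.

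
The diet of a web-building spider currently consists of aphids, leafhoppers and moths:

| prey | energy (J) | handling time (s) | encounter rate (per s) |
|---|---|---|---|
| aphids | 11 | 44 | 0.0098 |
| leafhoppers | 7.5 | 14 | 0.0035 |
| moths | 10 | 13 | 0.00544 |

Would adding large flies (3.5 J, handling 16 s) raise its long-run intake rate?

Current rate: (0.0098×11 + 0.0035×7.5 + 0.00544×10)/(1 + 0.0098×44 + 0.0035×14 + 0.00544×13) = 0.1215 J/s.
Profitability of large flies: 3.5/16 = 0.2188 J/s.
0.2188 > 0.1215, so adding large flies raises the average — include it.

Yes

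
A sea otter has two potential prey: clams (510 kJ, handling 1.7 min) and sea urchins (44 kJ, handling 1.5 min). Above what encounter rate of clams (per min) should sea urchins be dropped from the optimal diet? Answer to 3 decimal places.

0.064 per min

Drop sea urchins once their profitability E₂/h₂ falls below the rate achievable on clams alone: E₂/h₂ = λE₁/(1 + λh₁).
Solve for λ: λE₁h₂ = E₂(1 + λh₁) → λ(E₁h₂ − E₂h₁) = E₂ → λ = E₂/(E₁h₂ − E₂h₁).
λ = 44/(510×1.5 − 44×1.7) = 44/690.2 = 0.06375 per min.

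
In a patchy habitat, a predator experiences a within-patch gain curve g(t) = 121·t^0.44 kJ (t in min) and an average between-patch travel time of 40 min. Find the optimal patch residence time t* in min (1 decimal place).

31.4 min

By the marginal value theorem, leave when the instantaneous gain rate g'(t) equals the habitat-wide average g(t)/(T + t).
g'(t) = 0.44·121·t^-0.56. Setting 0.44·121·t^-0.56 = 121·t^0.44/(40+t) gives 0.44(40+t) = t, so 0.56·t = 0.44×40.
t* = 0.44×40/0.56 = 31.43 min.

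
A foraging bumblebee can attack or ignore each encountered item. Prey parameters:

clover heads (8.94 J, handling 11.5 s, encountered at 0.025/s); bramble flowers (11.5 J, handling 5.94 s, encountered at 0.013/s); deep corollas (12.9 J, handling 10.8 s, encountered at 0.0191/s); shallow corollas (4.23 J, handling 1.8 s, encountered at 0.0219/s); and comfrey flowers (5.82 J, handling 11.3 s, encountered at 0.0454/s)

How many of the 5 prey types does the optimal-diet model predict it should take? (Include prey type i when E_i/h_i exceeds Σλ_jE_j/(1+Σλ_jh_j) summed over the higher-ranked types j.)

5

E/h in descending order: shallow corollas 2.35, bramble flowers 1.94, deep corollas 1.19, clover heads 0.777, comfrey flowers 0.515 J/s. The optimal diet is the largest prefix of this list for which every included type satisfies E_i/h_i > R on the types above it.
Rate on top 1: 0.08912. bramble flowers: 1.94 > 0.08912 → include.
Rate on top 2: 0.2168. deep corollas: 1.19 > 0.2168 → include.
Rate on top 3: 0.3693. clover heads: 0.777 > 0.3693 → include.
Rate on top 4: 0.4421. comfrey flowers: 0.515 > 0.4421 → include.
Optimal diet: shallow corollas, bramble flowers, deep corollas, clover heads, comfrey flowers — 5 of 5 types.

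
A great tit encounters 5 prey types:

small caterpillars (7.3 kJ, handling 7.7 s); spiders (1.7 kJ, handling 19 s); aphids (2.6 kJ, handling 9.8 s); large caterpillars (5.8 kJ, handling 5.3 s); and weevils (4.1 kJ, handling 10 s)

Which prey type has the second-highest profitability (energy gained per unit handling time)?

small caterpillars

Profitability E/h (kJ/s): small caterpillars = 7.3/7.7 = 0.948, spiders = 1.7/19 = 0.0895, aphids = 2.6/9.8 = 0.265, large caterpillars = 5.8/5.3 = 1.09, weevils = 4.1/10 = 0.41.
Ranked: large caterpillars > small caterpillars > weevils > aphids > spiders.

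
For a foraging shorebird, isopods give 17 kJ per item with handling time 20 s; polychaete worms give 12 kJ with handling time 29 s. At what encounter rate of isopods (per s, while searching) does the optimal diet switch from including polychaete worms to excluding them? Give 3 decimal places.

Drop polychaete worms once their profitability E₂/h₂ falls below the rate achievable on isopods alone: E₂/h₂ = λE₁/(1 + λh₁).
Solve for λ: λE₁h₂ = E₂(1 + λh₁) → λ(E₁h₂ − E₂h₁) = E₂ → λ = E₂/(E₁h₂ − E₂h₁).
λ = 12/(17×29 − 12×20) = 12/253 = 0.04743 per s.

0.047 per s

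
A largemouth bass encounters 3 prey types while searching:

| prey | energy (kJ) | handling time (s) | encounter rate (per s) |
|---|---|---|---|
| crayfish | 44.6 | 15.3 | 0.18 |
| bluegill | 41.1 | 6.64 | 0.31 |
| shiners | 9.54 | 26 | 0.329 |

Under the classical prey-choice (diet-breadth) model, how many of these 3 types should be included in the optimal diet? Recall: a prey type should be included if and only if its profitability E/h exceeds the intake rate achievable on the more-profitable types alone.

Profitabilities (E/h, kJ/s): bluegill 6.19, crayfish 2.92, shiners 0.367. Add prey in this order while the next type's profitability exceeds the intake rate on those already taken.
Rate on top 1: 4.166. crayfish: 2.92 < 4.166 → exclude; stop.
Optimal diet: bluegill — 1 of 3 types.

1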